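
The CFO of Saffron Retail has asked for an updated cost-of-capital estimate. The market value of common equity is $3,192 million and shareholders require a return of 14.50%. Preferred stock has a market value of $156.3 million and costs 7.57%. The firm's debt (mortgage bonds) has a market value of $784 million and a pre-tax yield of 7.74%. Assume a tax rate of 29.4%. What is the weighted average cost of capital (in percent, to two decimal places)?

12.52%

Total capital V = 3192 + 156.3 + 784 = 4132.3.
Equity: weight = 3192/4132.3 = 0.7725; cost = 14.5%.
Preferred: weight = 156.3/4132.3 = 0.0378; cost = 7.57%.
Mortgage bonds: weight = 784/4132.3 = 0.1897; after-tax cost = 7.74% × (1 − 29.4%) = 5.4644%.
WACC = 0.7725 × 14.5000% + 0.0378 × 7.5700% + 0.1897 × 5.4644% = 12.5236%.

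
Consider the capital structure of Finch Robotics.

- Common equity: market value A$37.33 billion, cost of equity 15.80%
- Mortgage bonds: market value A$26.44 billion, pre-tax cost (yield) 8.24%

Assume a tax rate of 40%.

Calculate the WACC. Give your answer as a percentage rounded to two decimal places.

11.30%

Total capital V = 37.33 + 26.44 = 63.77.
Equity: weight = 37.33/63.77 = 0.5854; cost = 15.8%.
Mortgage bonds: weight = 26.44/63.77 = 0.4146; after-tax cost = 8.24% × (1 − 40%) = 4.9440%.
WACC = 0.5854 × 15.8000% + 0.4146 × 4.9440% = 11.2989%.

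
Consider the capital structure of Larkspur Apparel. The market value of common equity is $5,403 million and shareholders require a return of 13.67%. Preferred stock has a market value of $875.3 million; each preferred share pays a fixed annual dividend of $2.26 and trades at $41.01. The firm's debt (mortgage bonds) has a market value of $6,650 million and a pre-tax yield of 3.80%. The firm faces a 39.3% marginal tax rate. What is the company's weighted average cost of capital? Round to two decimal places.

Cost of preferred: Rp = 2.26 / 41.01 = 5.5109%.
Total capital V = 5403 + 875.3 + 6650 = 12928.3.
Equity: weight = 5403/12928.3 = 0.4179; cost = 13.67%.
Preferred: weight = 875.3/12928.3 = 0.0677; cost = 5.5109%.
Mortgage bonds: weight = 6650/12928.3 = 0.5144; after-tax cost = 3.8% × (1 − 39.3%) = 2.3066%.
WACC = 0.4179 × 13.6700% + 0.0677 × 5.5109% + 0.5144 × 2.3066% = 7.2725%.

7.27%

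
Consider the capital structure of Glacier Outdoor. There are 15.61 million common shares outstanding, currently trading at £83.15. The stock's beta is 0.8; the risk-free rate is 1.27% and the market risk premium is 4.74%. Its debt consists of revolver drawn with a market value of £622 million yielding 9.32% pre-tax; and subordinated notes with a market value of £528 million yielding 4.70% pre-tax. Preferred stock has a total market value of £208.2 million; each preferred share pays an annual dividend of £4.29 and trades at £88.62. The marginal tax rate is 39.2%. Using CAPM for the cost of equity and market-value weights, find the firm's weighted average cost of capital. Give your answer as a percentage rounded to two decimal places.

4.75%

Cost of equity via CAPM: Re = 1.27% + 0.8 × 4.74% = 5.0620%.
Cost of preferred: Rp = 4.29 / 88.62 = 4.8409%.
Market value of equity E = 83.15 × 15.61m = 1297.9715m.
Total capital V = 1297.9715 + 208.2 + 622 + 528 = 2656.1715.
Equity: weight = 1297.9715/2656.1715 = 0.4887; cost = 5.062%.
Preferred: weight = 208.2/2656.1715 = 0.0784; cost = 4.8409%.
Revolver drawn: weight = 622/2656.1715 = 0.2342; after-tax cost = 9.32% × (1 − 39.2%) = 5.6666%.
Subordinated notes: weight = 528/2656.1715 = 0.1988; after-tax cost = 4.7% × (1 − 39.2%) = 2.8576%.
WACC = 0.4887 × 5.0620% + 0.0784 × 4.8409% + 0.2342 × 5.6666% + 0.1988 × 2.8576% = 4.7480%.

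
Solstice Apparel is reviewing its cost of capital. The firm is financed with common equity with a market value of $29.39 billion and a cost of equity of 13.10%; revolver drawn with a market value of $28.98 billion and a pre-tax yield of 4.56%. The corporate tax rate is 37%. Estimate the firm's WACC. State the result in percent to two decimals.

Total capital V = 29.39 + 28.98 = 58.37.
Equity: weight = 29.39/58.37 = 0.5035; cost = 13.1%.
Revolver drawn: weight = 28.98/58.37 = 0.4965; after-tax cost = 4.56% × (1 − 37%) = 2.8728%.
WACC = 0.5035 × 13.1000% + 0.4965 × 2.8728% = 8.0223%.

8.02%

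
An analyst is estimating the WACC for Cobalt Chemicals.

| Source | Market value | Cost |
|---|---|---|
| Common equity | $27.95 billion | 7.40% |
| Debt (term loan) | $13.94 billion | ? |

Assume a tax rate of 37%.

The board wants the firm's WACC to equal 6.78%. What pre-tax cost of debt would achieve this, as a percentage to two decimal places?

Total capital V = 27.95 + 13.94 = 41.89.
Equity weight = 27.95/41.89 = 0.6672.
Term loan weight = 13.94/41.89 = 0.3328.
Equity contribution = 0.6672 × 7.4% = 4.9375%.
Remaining for debt = 6.78% − 4.9375% = 1.8425%.
Rd × (1 − 37%) × 0.3328 = 1.8425%  ⇒  Rd = 8.7887%.

8.79%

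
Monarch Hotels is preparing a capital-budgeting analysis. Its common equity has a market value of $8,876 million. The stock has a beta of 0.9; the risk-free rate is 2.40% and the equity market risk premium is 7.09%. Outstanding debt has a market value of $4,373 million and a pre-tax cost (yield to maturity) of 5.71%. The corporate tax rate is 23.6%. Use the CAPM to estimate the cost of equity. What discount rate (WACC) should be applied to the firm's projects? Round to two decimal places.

Cost of equity via CAPM: Re = 2.4% + 0.9 × 7.09% = 8.7810%.
Total capital V = 8876 + 4373 = 13249.
Equity: weight = 8876/13249 = 0.6699; cost = 8.781%.
Debt: weight = 4373/13249 = 0.3301; after-tax cost = 5.71% × (1 − 23.6%) = 4.3624%.
WACC = 0.6699 × 8.7810% + 0.3301 × 4.3624% = 7.3226%.

7.32%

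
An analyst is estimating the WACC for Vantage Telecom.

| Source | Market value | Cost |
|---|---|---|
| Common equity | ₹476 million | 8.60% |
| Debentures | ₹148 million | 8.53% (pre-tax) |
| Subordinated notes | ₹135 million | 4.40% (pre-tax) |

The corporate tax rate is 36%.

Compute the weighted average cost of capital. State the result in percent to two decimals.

6.96%

Total capital V = 476 + 148 + 135 = 759.
Equity: weight = 476/759 = 0.6271; cost = 8.6%.
Debentures: weight = 148/759 = 0.1950; after-tax cost = 8.53% × (1 − 36%) = 5.4592%.
Subordinated notes: weight = 135/759 = 0.1779; after-tax cost = 4.4% × (1 − 36%) = 2.8160%.
WACC = 0.6271 × 8.6000% + 0.1950 × 5.4592% + 0.1779 × 2.8160% = 6.9588%.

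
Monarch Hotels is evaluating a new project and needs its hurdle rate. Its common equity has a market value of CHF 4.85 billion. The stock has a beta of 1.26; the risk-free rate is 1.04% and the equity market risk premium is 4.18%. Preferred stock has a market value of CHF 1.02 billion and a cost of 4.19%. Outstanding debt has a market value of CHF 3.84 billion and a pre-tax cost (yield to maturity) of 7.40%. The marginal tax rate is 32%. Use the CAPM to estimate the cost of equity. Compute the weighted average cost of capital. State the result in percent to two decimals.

Cost of equity via CAPM: Re = 1.04% + 1.26 × 4.18% = 6.3068%.
Total capital V = 4.85 + 1.02 + 3.84 = 9.71.
Equity: weight = 4.85/9.71 = 0.4995; cost = 6.3068%.
Preferred: weight = 1.02/9.71 = 0.1050; cost = 4.19%.
Debt: weight = 3.84/9.71 = 0.3955; after-tax cost = 7.4% × (1 − 32%) = 5.0320%.
WACC = 0.4995 × 6.3068% + 0.1050 × 4.1900% + 0.3955 × 5.0320% = 5.5803%.

5.58%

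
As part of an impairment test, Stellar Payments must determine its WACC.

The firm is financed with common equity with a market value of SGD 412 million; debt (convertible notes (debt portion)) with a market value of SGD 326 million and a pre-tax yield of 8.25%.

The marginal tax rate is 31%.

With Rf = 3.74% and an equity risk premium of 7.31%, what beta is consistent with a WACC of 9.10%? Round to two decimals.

1.10

Total capital V = 412 + 326 = 738.
Equity weight = 412/738 = 0.5583.
Convertible notes (debt portion) weight = 326/738 = 0.4417.
Debt contribution = 0.4417 × 8.25% × (1 − 31%) = 2.5146%.
Required equity contribution = 9.1% − 2.5146% = 6.5854%  ⇒  Re = 11.7962%.
CAPM: 11.7962% = 3.74% + β × 7.31%  ⇒  β = 1.1021.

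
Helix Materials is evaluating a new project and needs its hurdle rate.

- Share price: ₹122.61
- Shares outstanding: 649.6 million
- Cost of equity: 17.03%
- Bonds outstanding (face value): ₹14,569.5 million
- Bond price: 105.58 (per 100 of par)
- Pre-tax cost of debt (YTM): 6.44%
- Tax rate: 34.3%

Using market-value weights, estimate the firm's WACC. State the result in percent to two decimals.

Market value of equity E = 122.61 × 649.6m = 79647.456m. Market value of debt D = 14569.5m × 105.58/100 = 15382.4781m.
Total capital V = 79647.456 + 15382.4781 = 95029.9341.
Equity: weight = 79647.456/95029.9341 = 0.8381; cost = 17.03%.
Bonds outstanding: weight = 15382.4781/95029.9341 = 0.1619; after-tax cost = 6.44% × (1 − 34.3%) = 4.2311%.
WACC = 0.8381 × 17.0300% + 0.1619 × 4.2311% = 14.9582%.

14.96%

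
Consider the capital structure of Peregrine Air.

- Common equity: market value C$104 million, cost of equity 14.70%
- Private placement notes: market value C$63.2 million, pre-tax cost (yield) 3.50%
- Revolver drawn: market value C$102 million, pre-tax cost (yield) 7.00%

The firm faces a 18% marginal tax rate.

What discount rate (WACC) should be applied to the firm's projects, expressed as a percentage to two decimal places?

Total capital V = 104 + 63.2 + 102 = 269.2.
Equity: weight = 104/269.2 = 0.3863; cost = 14.7%.
Private placement notes: weight = 63.2/269.2 = 0.2348; after-tax cost = 3.5% × (1 − 18%) = 2.8700%.
Revolver drawn: weight = 102/269.2 = 0.3789; after-tax cost = 7% × (1 − 18%) = 5.7400%.
WACC = 0.3863 × 14.7000% + 0.2348 × 2.8700% + 0.3789 × 5.7400% = 8.5277%.

8.53%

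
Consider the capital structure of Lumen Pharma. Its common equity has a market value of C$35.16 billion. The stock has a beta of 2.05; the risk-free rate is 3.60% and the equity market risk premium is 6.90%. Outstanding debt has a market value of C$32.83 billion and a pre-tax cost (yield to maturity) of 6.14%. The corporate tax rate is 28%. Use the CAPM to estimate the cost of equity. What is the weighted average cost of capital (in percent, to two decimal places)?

11.31%

Cost of equity via CAPM: Re = 3.6% + 2.05 × 6.9% = 17.7450%.
Total capital V = 35.16 + 32.83 = 67.99.
Equity: weight = 35.16/67.99 = 0.5171; cost = 17.745%.
Debt: weight = 32.83/67.99 = 0.4829; after-tax cost = 6.14% × (1 − 28%) = 4.4208%.
WACC = 0.5171 × 17.7450% + 0.4829 × 4.4208% = 11.3112%.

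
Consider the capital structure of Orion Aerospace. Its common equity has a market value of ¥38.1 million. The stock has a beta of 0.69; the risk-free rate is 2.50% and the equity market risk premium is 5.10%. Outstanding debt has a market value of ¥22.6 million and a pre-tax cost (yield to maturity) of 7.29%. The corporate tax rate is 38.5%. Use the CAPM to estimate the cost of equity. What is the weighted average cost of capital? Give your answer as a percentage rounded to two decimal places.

5.45%

Cost of equity via CAPM: Re = 2.5% + 0.69 × 5.1% = 6.0190%.
Total capital V = 38.1 + 22.6 = 60.7.
Equity: weight = 38.1/60.7 = 0.6277; cost = 6.019%.
Debt: weight = 22.6/60.7 = 0.3723; after-tax cost = 7.29% × (1 − 38.5%) = 4.4833%.
WACC = 0.6277 × 6.0190% + 0.3723 × 4.4833% = 5.4472%.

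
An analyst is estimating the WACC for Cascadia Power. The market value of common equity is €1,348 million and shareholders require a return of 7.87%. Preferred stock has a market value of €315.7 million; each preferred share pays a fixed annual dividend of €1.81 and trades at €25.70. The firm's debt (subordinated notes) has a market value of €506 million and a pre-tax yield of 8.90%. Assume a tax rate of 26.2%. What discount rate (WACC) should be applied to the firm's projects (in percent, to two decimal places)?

7.45%

Cost of preferred: Rp = 1.81 / 25.7 = 7.0428%.
Total capital V = 1348 + 315.7 + 506 = 2169.7.
Equity: weight = 1348/2169.7 = 0.6213; cost = 7.87%.
Preferred: weight = 315.7/2169.7 = 0.1455; cost = 7.0428%.
Subordinated notes: weight = 506/2169.7 = 0.2332; after-tax cost = 8.9% × (1 − 26.2%) = 6.5682%.
WACC = 0.6213 × 7.8700% + 0.1455 × 7.0428% + 0.2332 × 6.5682% = 7.4460%.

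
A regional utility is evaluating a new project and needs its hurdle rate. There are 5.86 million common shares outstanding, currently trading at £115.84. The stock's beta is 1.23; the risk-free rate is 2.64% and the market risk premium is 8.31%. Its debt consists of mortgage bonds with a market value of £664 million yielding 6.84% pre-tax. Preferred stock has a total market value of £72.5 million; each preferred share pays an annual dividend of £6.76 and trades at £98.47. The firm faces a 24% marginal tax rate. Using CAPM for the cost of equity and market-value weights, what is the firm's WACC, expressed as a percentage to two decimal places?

Cost of equity via CAPM: Re = 2.64% + 1.23 × 8.31% = 12.8613%.
Cost of preferred: Rp = 6.76 / 98.47 = 6.8650%.
Market value of equity E = 115.84 × 5.86m = 678.8224m.
Total capital V = 678.8224 + 72.5 + 664 = 1415.3224.
Equity: weight = 678.8224/1415.3224 = 0.4796; cost = 12.8613%.
Preferred: weight = 72.5/1415.3224 = 0.0512; cost = 6.865%.
Mortgage bonds: weight = 664/1415.3224 = 0.4692; after-tax cost = 6.84% × (1 − 24%) = 5.1984%.
WACC = 0.4796 × 12.8613% + 0.0512 × 6.8650% + 0.4692 × 5.1984% = 8.9591%.

8.96%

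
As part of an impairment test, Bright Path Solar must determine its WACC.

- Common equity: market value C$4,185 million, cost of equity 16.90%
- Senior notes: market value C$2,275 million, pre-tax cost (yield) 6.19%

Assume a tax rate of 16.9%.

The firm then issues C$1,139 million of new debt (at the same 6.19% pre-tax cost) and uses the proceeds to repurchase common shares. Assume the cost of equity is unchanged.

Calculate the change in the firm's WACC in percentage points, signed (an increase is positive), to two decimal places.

Current WACC:
Total capital V = 4185 + 2275 = 6460.
Equity: weight = 4185/6460 = 0.6478; cost = 16.9%.
Senior notes: weight = 2275/6460 = 0.3522; after-tax cost = 6.19% × (1 − 16.9%) = 5.1439%.
WACC = 0.6478 × 16.9000% + 0.3522 × 5.1439% = 12.7599%.
After the change:
Total capital V = 3046 + 3414 = 6460.
Equity: weight = 3046/6460 = 0.4715; cost = 16.9%.
Senior notes: weight = 3414/6460 = 0.5285; after-tax cost = 6.19% × (1 − 16.9%) = 5.1439%.
WACC = 0.4715 × 16.9000% + 0.5285 × 5.1439% = 10.6871%.
Change in WACC = 10.6871% − 12.7599% = -2.0728 pp.

-2.07 pp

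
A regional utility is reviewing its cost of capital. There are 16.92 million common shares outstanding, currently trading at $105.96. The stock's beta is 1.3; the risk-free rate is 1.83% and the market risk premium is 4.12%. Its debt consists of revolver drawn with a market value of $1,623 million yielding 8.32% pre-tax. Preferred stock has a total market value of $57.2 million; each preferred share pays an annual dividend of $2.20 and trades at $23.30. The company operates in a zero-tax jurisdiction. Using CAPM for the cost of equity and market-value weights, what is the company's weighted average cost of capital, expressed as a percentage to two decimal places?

7.75%

Cost of equity via CAPM: Re = 1.83% + 1.3 × 4.12% = 7.1860%.
Cost of preferred: Rp = 2.2 / 23.3 = 9.4421%.
Market value of equity E = 105.96 × 16.92m = 1792.8432m.
Total capital V = 1792.8432 + 57.2 + 1623 = 3473.0432.
Equity: weight = 1792.8432/3473.0432 = 0.5162; cost = 7.186%.
Preferred: weight = 57.2/3473.0432 = 0.0165; cost = 9.4421%.
Revolver drawn: weight = 1623/3473.0432 = 0.4673; after-tax cost = 8.32% × (1 − 0%) = 8.3200%.
WACC = 0.5162 × 7.1860% + 0.0165 × 9.4421% + 0.4673 × 8.3200% = 7.7531%.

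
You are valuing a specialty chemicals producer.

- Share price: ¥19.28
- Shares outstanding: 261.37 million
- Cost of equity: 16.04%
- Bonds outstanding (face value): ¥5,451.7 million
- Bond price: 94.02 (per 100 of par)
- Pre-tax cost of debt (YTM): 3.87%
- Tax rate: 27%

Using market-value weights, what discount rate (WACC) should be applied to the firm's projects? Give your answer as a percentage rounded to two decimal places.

9.38%

Market value of equity E = 19.28 × 261.37m = 5039.2136m. Market value of debt D = 5451.7m × 94.02/100 = 5125.68834m.
Total capital V = 5039.2136 + 5125.68834 = 10164.90194.
Equity: weight = 5039.2136/10164.90194 = 0.4957; cost = 16.04%.
Bonds outstanding: weight = 5125.68834/10164.90194 = 0.5043; after-tax cost = 3.87% × (1 − 27%) = 2.8251%.
WACC = 0.4957 × 16.0400% + 0.5043 × 2.8251% = 9.3763%.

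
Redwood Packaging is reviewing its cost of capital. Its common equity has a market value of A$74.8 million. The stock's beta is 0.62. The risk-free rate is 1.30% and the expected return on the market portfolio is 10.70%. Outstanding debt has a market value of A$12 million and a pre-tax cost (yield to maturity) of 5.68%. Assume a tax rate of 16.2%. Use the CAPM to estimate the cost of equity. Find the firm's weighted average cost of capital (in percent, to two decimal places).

6.80%

Market risk premium = 10.7% − 1.3% = 9.4%.
Cost of equity via CAPM: Re = 1.3% + 0.62 × 9.4% = 7.1280%.
Total capital V = 74.8 + 12 = 86.8.
Equity: weight = 74.8/86.8 = 0.8618; cost = 7.128%.
Debt: weight = 12/86.8 = 0.1382; after-tax cost = 5.68% × (1 − 16.2%) = 4.7598%.
WACC = 0.8618 × 7.1280% + 0.1382 × 4.7598% = 6.8006%.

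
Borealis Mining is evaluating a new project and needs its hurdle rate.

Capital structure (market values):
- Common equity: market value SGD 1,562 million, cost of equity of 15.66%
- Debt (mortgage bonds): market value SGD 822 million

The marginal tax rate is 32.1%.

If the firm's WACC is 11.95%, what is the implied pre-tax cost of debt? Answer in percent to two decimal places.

Total capital V = 1562 + 822 = 2384.
Equity weight = 1562/2384 = 0.6552.
Mortgage bonds weight = 822/2384 = 0.3448.
Equity contribution = 0.6552 × 15.66% = 10.2605%.
Remaining for debt = 11.95% − 10.2605% = 1.6895%.
Rd × (1 − 32.1%) × 0.3448 = 1.6895%  ⇒  Rd = 7.2166%.

7.22%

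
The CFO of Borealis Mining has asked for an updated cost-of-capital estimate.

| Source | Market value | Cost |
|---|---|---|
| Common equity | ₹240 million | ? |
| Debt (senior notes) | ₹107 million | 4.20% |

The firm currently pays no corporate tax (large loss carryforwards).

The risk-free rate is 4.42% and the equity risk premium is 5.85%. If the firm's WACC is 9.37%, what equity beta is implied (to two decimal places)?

1.24

Total capital V = 240 + 107 = 347.
Equity weight = 240/347 = 0.6916.
Senior notes weight = 107/347 = 0.3084.
Debt contribution = 0.3084 × 4.2% × (1 − 0%) = 1.2951%.
Required equity contribution = 9.37% − 1.2951% = 8.0749%  ⇒  Re = 11.6750%.
CAPM: 11.6750% = 4.42% + β × 5.85%  ⇒  β = 1.2402.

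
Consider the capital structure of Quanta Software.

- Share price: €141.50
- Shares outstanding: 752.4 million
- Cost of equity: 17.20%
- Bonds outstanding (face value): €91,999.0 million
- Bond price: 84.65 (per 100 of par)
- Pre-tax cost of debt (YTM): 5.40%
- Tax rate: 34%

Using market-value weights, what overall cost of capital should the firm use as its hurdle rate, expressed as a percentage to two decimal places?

11.44%

Market value of equity E = 141.5 × 752.4m = 106464.6m. Market value of debt D = 91999m × 84.65/100 = 77877.1535m.
Total capital V = 106464.6 + 77877.1535 = 184341.7535.
Equity: weight = 106464.6/184341.7535 = 0.5775; cost = 17.2%.
Bonds outstanding: weight = 77877.1535/184341.7535 = 0.4225; after-tax cost = 5.4% × (1 − 34%) = 3.5640%.
WACC = 0.5775 × 17.2000% + 0.4225 × 3.5640% = 11.4393%.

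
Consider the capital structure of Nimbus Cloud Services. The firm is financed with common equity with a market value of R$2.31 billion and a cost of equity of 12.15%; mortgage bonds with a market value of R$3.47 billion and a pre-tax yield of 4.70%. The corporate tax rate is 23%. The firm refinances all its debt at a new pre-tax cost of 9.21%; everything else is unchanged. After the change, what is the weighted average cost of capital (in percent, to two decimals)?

9.11%

After the change:
Total capital V = 2.31 + 3.47 = 5.78.
Equity: weight = 2.31/5.78 = 0.3997; cost = 12.15%.
Mortgage bonds: weight = 3.47/5.78 = 0.6003; after-tax cost = 9.21% × (1 − 23%) = 7.0917%.
WACC = 0.3997 × 12.1500% + 0.6003 × 7.0917% = 9.1133%.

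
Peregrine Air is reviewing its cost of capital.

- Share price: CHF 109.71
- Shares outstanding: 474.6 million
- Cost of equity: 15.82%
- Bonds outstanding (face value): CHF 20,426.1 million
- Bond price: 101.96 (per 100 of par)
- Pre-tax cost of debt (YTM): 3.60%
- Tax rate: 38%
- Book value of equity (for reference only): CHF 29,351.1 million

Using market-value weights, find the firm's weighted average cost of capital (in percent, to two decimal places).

Market value of equity E = 109.71 × 474.6m = 52068.366m. Market value of debt D = 20426.1m × 101.96/100 = 20826.45156m.
Total capital V = 52068.366 + 20826.45156 = 72894.81756.
Equity: weight = 52068.366/72894.81756 = 0.7143; cost = 15.82%.
Bonds outstanding: weight = 20826.45156/72894.81756 = 0.2857; after-tax cost = 3.6% × (1 − 38%) = 2.2320%.
WACC = 0.7143 × 15.8200% + 0.2857 × 2.2320% = 11.9378%.

11.94%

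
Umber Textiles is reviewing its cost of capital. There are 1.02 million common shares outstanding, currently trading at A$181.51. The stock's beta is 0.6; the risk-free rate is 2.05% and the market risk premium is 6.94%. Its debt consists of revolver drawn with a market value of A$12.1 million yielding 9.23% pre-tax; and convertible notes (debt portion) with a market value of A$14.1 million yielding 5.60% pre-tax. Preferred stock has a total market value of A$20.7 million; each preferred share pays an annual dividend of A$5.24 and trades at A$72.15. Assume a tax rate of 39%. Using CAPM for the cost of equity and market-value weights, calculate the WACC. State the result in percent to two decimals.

Cost of equity via CAPM: Re = 2.05% + 0.6 × 6.94% = 6.2140%.
Cost of preferred: Rp = 5.24 / 72.15 = 7.2626%.
Market value of equity E = 181.51 × 1.02m = 185.1402m.
Total capital V = 185.1402 + 20.7 + 12.1 + 14.1 = 232.0402.
Equity: weight = 185.1402/232.0402 = 0.7979; cost = 6.214%.
Preferred: weight = 20.7/232.0402 = 0.0892; cost = 7.2626%.
Revolver drawn: weight = 12.1/232.0402 = 0.0521; after-tax cost = 9.23% × (1 − 39%) = 5.6303%.
Convertible notes (debt portion): weight = 14.1/232.0402 = 0.0608; after-tax cost = 5.6% × (1 − 39%) = 3.4160%.
WACC = 0.7979 × 6.2140% + 0.0892 × 7.2626% + 0.0521 × 5.6303% + 0.0608 × 3.4160% = 6.1071%.

6.11%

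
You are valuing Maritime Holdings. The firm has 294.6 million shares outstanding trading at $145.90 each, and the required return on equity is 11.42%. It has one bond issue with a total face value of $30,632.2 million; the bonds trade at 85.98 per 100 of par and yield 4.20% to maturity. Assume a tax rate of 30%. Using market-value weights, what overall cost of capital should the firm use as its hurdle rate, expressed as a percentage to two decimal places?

Market value of equity E = 145.9 × 294.6m = 42982.14m. Market value of debt D = 30632.2m × 85.98/100 = 26337.56556m.
Total capital V = 42982.14 + 26337.56556 = 69319.70556.
Equity: weight = 42982.14/69319.70556 = 0.6201; cost = 11.42%.
Bonds outstanding: weight = 26337.56556/69319.70556 = 0.3799; after-tax cost = 4.2% × (1 − 30%) = 2.9400%.
WACC = 0.6201 × 11.4200% + 0.3799 × 2.9400% = 8.1981%.

8.20%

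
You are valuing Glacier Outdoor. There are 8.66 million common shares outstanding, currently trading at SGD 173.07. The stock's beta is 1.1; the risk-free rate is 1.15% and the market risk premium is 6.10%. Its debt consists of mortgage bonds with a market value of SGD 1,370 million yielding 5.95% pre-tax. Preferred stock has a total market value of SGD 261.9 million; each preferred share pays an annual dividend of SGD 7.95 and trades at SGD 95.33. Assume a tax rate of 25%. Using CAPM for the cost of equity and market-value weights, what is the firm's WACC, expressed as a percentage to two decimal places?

Cost of equity via CAPM: Re = 1.15% + 1.1 × 6.1% = 7.8600%.
Cost of preferred: Rp = 7.95 / 95.33 = 8.3395%.
Market value of equity E = 173.07 × 8.66m = 1498.7862m.
Total capital V = 1498.7862 + 261.9 + 1370 = 3130.6862.
Equity: weight = 1498.7862/3130.6862 = 0.4787; cost = 7.86%.
Preferred: weight = 261.9/3130.6862 = 0.0837; cost = 8.3395%.
Mortgage bonds: weight = 1370/3130.6862 = 0.4376; after-tax cost = 5.95% × (1 − 25%) = 4.4625%.
WACC = 0.4787 × 7.8600% + 0.0837 × 8.3395% + 0.4376 × 4.4625% = 6.4134%.

6.41%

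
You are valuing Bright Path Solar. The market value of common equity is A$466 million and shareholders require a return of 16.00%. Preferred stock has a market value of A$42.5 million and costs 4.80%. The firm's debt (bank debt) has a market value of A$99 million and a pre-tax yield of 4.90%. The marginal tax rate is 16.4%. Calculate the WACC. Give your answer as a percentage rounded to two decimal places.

13.28%

Total capital V = 466 + 42.5 + 99 = 607.5.
Equity: weight = 466/607.5 = 0.7671; cost = 16%.
Preferred: weight = 42.5/607.5 = 0.0700; cost = 4.8%.
Bank debt: weight = 99/607.5 = 0.1630; after-tax cost = 4.9% × (1 − 16.4%) = 4.0964%.
WACC = 0.7671 × 16.0000% + 0.0700 × 4.8000% + 0.1630 × 4.0964% = 13.2766%.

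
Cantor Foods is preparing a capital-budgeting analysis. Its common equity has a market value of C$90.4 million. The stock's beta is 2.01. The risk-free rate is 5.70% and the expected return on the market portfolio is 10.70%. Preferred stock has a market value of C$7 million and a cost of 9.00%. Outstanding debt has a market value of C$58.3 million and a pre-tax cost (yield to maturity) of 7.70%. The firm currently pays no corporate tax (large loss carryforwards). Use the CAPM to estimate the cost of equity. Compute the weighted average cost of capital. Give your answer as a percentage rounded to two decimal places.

Market risk premium = 10.7% − 5.7% = 5.0%.
Cost of equity via CAPM: Re = 5.7% + 2.01 × 5.0% = 15.7500%.
Total capital V = 90.4 + 7 + 58.3 = 155.7.
Equity: weight = 90.4/155.7 = 0.5806; cost = 15.75%.
Preferred: weight = 7/155.7 = 0.0450; cost = 9%.
Debt: weight = 58.3/155.7 = 0.3744; after-tax cost = 7.7% × (1 − 0%) = 7.7000%.
WACC = 0.5806 × 15.7500% + 0.0450 × 9.0000% + 0.3744 × 7.7000% = 12.4323%.

12.43%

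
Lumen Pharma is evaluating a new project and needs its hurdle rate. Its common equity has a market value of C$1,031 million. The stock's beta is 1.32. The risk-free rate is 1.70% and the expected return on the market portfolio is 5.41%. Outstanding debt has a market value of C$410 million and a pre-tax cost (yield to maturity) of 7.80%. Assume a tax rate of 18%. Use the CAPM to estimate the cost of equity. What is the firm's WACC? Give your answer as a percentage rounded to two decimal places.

6.54%

Market risk premium = 5.41% − 1.7% = 3.71%.
Cost of equity via CAPM: Re = 1.7% + 1.32 × 3.71% = 6.5972%.
Total capital V = 1031 + 410 = 1441.
Equity: weight = 1031/1441 = 0.7155; cost = 6.5972%.
Debt: weight = 410/1441 = 0.2845; after-tax cost = 7.8% × (1 − 18%) = 6.3960%.
WACC = 0.7155 × 6.5972% + 0.2845 × 6.3960% = 6.5400%.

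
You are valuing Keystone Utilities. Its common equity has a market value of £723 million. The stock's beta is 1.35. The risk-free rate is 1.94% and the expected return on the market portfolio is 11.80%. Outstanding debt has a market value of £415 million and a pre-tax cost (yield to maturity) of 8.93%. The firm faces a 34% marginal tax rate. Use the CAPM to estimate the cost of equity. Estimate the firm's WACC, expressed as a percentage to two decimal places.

11.84%

Market risk premium = 11.8% − 1.94% = 9.86%.
Cost of equity via CAPM: Re = 1.94% + 1.35 × 9.86% = 15.2510%.
Total capital V = 723 + 415 = 1138.
Equity: weight = 723/1138 = 0.6353; cost = 15.251%.
Debt: weight = 415/1138 = 0.3647; after-tax cost = 8.93% × (1 − 34%) = 5.8938%.
WACC = 0.6353 × 15.2510% + 0.3647 × 5.8938% = 11.8387%.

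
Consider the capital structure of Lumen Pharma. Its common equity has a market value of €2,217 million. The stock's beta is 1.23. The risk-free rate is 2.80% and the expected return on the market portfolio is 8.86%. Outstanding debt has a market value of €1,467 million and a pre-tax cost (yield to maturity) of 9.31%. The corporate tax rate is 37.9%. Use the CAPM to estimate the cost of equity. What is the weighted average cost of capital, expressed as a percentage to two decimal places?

Market risk premium = 8.86% − 2.8% = 6.06%.
Cost of equity via CAPM: Re = 2.8% + 1.23 × 6.06% = 10.2538%.
Total capital V = 2217 + 1467 = 3684.
Equity: weight = 2217/3684 = 0.6018; cost = 10.2538%.
Debt: weight = 1467/3684 = 0.3982; after-tax cost = 9.31% × (1 − 37.9%) = 5.7815%.
WACC = 0.6018 × 10.2538% + 0.3982 × 5.7815% = 8.4729%.

8.47%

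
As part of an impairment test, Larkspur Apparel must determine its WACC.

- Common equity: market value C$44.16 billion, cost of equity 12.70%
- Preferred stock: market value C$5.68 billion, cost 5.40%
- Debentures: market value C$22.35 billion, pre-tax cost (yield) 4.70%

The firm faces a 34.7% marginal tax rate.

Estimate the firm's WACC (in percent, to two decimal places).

Total capital V = 44.16 + 5.68 + 22.35 = 72.19.
Equity: weight = 44.16/72.19 = 0.6117; cost = 12.7%.
Preferred: weight = 5.68/72.19 = 0.0787; cost = 5.4%.
Debentures: weight = 22.35/72.19 = 0.3096; after-tax cost = 4.7% × (1 − 34.7%) = 3.0691%.
WACC = 0.6117 × 12.7000% + 0.0787 × 5.4000% + 0.3096 × 3.0691% = 9.1439%.

9.14%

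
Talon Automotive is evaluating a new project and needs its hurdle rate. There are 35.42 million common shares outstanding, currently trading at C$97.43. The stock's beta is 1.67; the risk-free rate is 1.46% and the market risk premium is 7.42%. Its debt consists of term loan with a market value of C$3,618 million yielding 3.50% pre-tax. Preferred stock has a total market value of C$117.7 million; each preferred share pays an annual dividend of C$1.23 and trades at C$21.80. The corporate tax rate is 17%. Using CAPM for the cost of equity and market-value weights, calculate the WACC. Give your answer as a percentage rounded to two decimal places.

Cost of equity via CAPM: Re = 1.46% + 1.67 × 7.42% = 13.8514%.
Cost of preferred: Rp = 1.23 / 21.8 = 5.6422%.
Market value of equity E = 97.43 × 35.42m = 3450.9706m.
Total capital V = 3450.9706 + 117.7 + 3618 = 7186.6706.
Equity: weight = 3450.9706/7186.6706 = 0.4802; cost = 13.8514%.
Preferred: weight = 117.7/7186.6706 = 0.0164; cost = 5.6422%.
Term loan: weight = 3618/7186.6706 = 0.5034; after-tax cost = 3.5% × (1 − 17%) = 2.9050%.
WACC = 0.4802 × 13.8514% + 0.0164 × 5.6422% + 0.5034 × 2.9050% = 8.2062%.

8.21%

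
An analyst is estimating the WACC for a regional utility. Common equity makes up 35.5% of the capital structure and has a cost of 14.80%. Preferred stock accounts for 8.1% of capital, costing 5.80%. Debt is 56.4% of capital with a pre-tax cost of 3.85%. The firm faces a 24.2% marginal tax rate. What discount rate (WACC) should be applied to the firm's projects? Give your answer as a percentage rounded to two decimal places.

7.37%

After-tax cost of debt = 3.85% × (1 − 24.2%) = 2.9183%.
WACC = 0.355 × 14.8000% + 0.081 × 5.8000% + 0.564 × 2.9183% = 7.3697%.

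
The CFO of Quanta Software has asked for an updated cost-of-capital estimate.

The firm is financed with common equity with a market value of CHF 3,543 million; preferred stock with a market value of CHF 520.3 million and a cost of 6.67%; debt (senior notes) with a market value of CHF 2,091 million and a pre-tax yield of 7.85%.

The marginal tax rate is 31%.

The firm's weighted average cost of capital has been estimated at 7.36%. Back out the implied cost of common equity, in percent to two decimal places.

8.61%

Total capital V = 3543 + 520.3 + 2091 = 6154.3.
Equity weight = 3543/6154.3 = 0.5757.
Preferred weight = 520.3/6154.3 = 0.0845.
Senior notes weight = 2091/6154.3 = 0.3398.
Debt contribution = 0.3398 × 7.85% × (1 − 31%) = 1.8403%.
Preferred contribution = 0.0845 × 6.67% = 0.5639%.
Required equity contribution = 7.36% − 2.4042% = 4.9558%.
Re = 4.9558% / 0.5757 = 8.6083%.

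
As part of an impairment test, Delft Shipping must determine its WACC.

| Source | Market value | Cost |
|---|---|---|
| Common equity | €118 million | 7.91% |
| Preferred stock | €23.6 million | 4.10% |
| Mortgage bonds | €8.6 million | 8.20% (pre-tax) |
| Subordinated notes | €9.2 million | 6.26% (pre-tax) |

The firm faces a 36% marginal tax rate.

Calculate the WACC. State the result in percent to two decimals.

Total capital V = 118 + 23.6 + 8.6 + 9.2 = 159.4.
Equity: weight = 118/159.4 = 0.7403; cost = 7.91%.
Preferred: weight = 23.6/159.4 = 0.1481; cost = 4.1%.
Mortgage bonds: weight = 8.6/159.4 = 0.0540; after-tax cost = 8.2% × (1 − 36%) = 5.2480%.
Subordinated notes: weight = 9.2/159.4 = 0.0577; after-tax cost = 6.26% × (1 − 36%) = 4.0064%.
WACC = 0.7403 × 7.9100% + 0.1481 × 4.1000% + 0.0540 × 5.2480% + 0.0577 × 4.0064% = 6.9770%.

6.98%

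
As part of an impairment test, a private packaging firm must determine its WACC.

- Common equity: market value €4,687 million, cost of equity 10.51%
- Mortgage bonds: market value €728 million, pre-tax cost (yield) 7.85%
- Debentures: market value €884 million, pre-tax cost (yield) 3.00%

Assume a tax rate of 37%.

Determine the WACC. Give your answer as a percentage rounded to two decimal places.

8.66%

Total capital V = 4687 + 728 + 884 = 6299.
Equity: weight = 4687/6299 = 0.7441; cost = 10.51%.
Mortgage bonds: weight = 728/6299 = 0.1156; after-tax cost = 7.85% × (1 − 37%) = 4.9455%.
Debentures: weight = 884/6299 = 0.1403; after-tax cost = 3% × (1 − 37%) = 1.8900%.
WACC = 0.7441 × 10.5100% + 0.1156 × 4.9455% + 0.1403 × 1.8900% = 8.6572%.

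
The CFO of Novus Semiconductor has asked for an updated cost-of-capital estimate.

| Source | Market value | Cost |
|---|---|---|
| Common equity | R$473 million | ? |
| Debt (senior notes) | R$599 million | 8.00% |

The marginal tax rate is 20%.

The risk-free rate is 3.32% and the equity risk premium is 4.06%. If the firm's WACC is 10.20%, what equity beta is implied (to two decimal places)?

Total capital V = 473 + 599 = 1072.
Equity weight = 473/1072 = 0.4412.
Senior notes weight = 599/1072 = 0.5588.
Debt contribution = 0.5588 × 8% × (1 − 20%) = 3.5761%.
Required equity contribution = 10.2% − 3.5761% = 6.6239%  ⇒  Re = 15.0123%.
CAPM: 15.0123% = 3.32% + β × 4.06%  ⇒  β = 2.8799.

2.88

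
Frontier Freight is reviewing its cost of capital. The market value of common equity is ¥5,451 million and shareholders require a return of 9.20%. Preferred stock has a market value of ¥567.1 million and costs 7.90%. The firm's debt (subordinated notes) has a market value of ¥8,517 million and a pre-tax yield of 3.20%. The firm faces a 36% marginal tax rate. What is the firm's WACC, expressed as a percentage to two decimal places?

Total capital V = 5451 + 567.1 + 8517 = 14535.1.
Equity: weight = 5451/14535.1 = 0.3750; cost = 9.2%.
Preferred: weight = 567.1/14535.1 = 0.0390; cost = 7.9%.
Subordinated notes: weight = 8517/14535.1 = 0.5860; after-tax cost = 3.2% × (1 − 36%) = 2.0480%.
WACC = 0.3750 × 9.2000% + 0.0390 × 7.9000% + 0.5860 × 2.0480% = 4.9585%.

4.96%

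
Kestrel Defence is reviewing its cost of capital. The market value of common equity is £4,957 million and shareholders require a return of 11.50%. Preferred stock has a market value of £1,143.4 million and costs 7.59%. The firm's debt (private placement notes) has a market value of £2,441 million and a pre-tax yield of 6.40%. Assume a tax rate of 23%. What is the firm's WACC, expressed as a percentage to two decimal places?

9.10%

Total capital V = 4957 + 1143.4 + 2441 = 8541.4.
Equity: weight = 4957/8541.4 = 0.5803; cost = 11.5%.
Preferred: weight = 1143.4/8541.4 = 0.1339; cost = 7.59%.
Private placement notes: weight = 2441/8541.4 = 0.2858; after-tax cost = 6.4% × (1 − 23%) = 4.9280%.
WACC = 0.5803 × 11.5000% + 0.1339 × 7.5900% + 0.2858 × 4.9280% = 9.0984%.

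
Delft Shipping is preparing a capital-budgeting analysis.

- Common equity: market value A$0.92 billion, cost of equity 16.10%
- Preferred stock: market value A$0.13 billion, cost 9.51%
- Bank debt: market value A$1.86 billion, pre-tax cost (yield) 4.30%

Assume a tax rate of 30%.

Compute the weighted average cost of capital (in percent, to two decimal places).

7.44%

Total capital V = 0.92 + 0.13 + 1.86 = 2.91.
Equity: weight = 0.92/2.91 = 0.3162; cost = 16.1%.
Preferred: weight = 0.13/2.91 = 0.0447; cost = 9.51%.
Bank debt: weight = 1.86/2.91 = 0.6392; after-tax cost = 4.3% × (1 − 30%) = 3.0100%.
WACC = 0.3162 × 16.1000% + 0.0447 × 9.5100% + 0.6392 × 3.0100% = 7.4388%.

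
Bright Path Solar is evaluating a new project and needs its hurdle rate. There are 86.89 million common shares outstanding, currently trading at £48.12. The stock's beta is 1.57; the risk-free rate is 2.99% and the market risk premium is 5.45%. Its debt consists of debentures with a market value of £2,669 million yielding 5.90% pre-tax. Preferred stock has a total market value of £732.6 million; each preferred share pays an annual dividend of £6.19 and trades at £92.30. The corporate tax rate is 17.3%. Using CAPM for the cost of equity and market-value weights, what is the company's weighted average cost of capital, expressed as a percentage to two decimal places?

Cost of equity via CAPM: Re = 2.99% + 1.57 × 5.45% = 11.5465%.
Cost of preferred: Rp = 6.19 / 92.3 = 6.7064%.
Market value of equity E = 48.12 × 86.89m = 4181.1468m.
Total capital V = 4181.1468 + 732.6 + 2669 = 7582.7468.
Equity: weight = 4181.1468/7582.7468 = 0.5514; cost = 11.5465%.
Preferred: weight = 732.6/7582.7468 = 0.0966; cost = 6.7064%.
Debentures: weight = 2669/7582.7468 = 0.3520; after-tax cost = 5.9% × (1 − 17.3%) = 4.8793%.
WACC = 0.5514 × 11.5465% + 0.0966 × 6.7064% + 0.3520 × 4.8793% = 8.7321%.

8.73%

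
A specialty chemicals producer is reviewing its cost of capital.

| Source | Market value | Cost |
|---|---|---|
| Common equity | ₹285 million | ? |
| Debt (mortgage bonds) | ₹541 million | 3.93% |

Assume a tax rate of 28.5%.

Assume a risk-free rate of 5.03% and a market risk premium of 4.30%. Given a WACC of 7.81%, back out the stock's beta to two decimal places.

Total capital V = 285 + 541 = 826.
Equity weight = 285/826 = 0.3450.
Mortgage bonds weight = 541/826 = 0.6550.
Debt contribution = 0.6550 × 3.93% × (1 − 28.5%) = 1.8404%.
Required equity contribution = 7.81% − 1.8404% = 5.9696%  ⇒  Re = 17.3013%.
CAPM: 17.3013% = 5.03% + β × 4.3%  ⇒  β = 2.8538.

2.85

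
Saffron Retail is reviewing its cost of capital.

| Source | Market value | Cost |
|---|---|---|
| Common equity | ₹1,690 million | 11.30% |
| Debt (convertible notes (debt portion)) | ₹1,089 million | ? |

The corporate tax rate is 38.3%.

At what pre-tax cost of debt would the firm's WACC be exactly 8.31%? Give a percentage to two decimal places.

Total capital V = 1690 + 1089 = 2779.
Equity weight = 1690/2779 = 0.6081.
Convertible notes (debt portion) weight = 1089/2779 = 0.3919.
Equity contribution = 0.6081 × 11.3% = 6.8719%.
Remaining for debt = 8.31% − 6.8719% = 1.4381%.
Rd × (1 − 38.3%) × 0.3919 = 1.4381%  ⇒  Rd = 5.9479%.

5.95%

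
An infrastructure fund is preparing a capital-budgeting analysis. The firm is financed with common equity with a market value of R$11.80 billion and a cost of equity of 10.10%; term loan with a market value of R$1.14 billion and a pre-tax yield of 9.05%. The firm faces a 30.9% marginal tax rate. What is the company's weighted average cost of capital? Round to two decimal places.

Total capital V = 11.8 + 1.14 = 12.94.
Equity: weight = 11.8/12.94 = 0.9119; cost = 10.1%.
Term loan: weight = 1.14/12.94 = 0.0881; after-tax cost = 9.05% × (1 − 30.9%) = 6.2536%.
WACC = 0.9119 × 10.1000% + 0.0881 × 6.2536% = 9.7611%.

9.76%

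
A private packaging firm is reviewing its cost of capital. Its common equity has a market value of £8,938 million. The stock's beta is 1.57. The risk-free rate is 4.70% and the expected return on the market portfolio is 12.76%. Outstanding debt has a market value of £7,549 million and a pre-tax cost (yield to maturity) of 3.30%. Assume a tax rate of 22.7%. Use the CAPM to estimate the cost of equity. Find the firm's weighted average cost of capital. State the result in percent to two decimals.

Market risk premium = 12.76% − 4.7% = 8.06%.
Cost of equity via CAPM: Re = 4.7% + 1.57 × 8.06% = 17.3542%.
Total capital V = 8938 + 7549 = 16487.
Equity: weight = 8938/16487 = 0.5421; cost = 17.3542%.
Debt: weight = 7549/16487 = 0.4579; after-tax cost = 3.3% × (1 − 22.7%) = 2.5509%.
WACC = 0.5421 × 17.3542% + 0.4579 × 2.5509% = 10.5761%.

10.58%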